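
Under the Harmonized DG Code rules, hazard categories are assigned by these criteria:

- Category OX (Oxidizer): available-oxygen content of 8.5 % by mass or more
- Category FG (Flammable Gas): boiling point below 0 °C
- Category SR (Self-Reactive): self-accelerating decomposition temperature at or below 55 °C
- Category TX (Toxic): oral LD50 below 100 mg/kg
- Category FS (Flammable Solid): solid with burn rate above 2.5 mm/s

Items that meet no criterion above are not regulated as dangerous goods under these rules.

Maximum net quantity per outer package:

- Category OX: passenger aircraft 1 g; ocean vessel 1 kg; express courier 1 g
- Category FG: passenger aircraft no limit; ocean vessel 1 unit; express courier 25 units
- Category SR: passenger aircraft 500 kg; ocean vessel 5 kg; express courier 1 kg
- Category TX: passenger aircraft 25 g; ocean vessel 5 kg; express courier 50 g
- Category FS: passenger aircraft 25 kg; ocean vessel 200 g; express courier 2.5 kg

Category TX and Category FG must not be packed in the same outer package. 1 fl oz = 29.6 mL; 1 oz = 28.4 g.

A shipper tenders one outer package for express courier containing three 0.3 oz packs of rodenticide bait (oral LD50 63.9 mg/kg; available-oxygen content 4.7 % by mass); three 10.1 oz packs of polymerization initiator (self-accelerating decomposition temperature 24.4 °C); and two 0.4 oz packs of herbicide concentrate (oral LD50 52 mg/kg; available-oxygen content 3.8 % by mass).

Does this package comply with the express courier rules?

With oral LD50 63.9 mg/kg (< 100 mg/kg), the rodenticide bait falls in Category TX.
With self-accelerating decomposition temperature 24.4 °C (≤ 55 °C), the polymerization initiator falls in Category SR.
Oral LD50 52 mg/kg meets the Category TX criterion (Toxic), so the herbicide concentrate is Category TX.
Category TX net quantity: (three 0.3 oz packs = 25.56 g) + (two 0.4 oz packs = 22.72 g) = 48.28 g.
That is within the Category TX express courier limit of 50 g.
Category SR quantity: three 10.1 oz packs = 860.52 g.
That is within the Category SR express courier limit of 1 kg.
The segregation rule (Category TX with Category FG) does not apply to Category TX with Category SR.
Every hazard category is within its express courier limit and no segregation rule is violated.

Yes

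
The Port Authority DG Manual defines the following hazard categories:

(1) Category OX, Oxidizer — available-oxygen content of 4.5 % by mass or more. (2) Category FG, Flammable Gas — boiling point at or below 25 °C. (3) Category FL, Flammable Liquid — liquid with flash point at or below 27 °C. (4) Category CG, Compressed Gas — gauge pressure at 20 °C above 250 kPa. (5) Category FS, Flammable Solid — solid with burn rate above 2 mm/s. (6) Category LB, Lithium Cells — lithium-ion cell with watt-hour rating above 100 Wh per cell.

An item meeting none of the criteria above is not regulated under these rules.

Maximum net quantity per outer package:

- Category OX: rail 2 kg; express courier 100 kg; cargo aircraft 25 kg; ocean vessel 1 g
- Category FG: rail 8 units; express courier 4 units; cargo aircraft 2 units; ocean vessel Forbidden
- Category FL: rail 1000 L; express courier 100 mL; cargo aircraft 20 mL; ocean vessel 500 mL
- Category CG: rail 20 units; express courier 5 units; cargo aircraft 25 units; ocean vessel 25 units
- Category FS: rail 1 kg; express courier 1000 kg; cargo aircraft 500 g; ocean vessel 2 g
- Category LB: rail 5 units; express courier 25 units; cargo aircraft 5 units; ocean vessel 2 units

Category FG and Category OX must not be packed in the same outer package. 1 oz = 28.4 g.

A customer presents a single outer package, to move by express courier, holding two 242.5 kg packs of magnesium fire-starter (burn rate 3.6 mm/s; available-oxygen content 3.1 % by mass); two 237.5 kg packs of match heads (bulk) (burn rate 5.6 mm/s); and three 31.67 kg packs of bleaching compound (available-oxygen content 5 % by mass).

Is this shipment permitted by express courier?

With burn rate 3.6 mm/s (> 2 mm/s), the magnesium fire-starter falls in Category FS.
The match heads (bulk) have burn rate 5.6 mm/s, which is > 2 mm/s, so they are Category FS (Flammable Solid).
The bleaching compound has available-oxygen content 5 % by mass, which is ≥ 4.5 % by mass, so it is Category OX (Oxidizer).
Total Category FS: (two 242.5 kg packs = 485 kg) + (two 237.5 kg packs = 475 kg) = 960 kg.
960 kg ≤ 1000 kg (express courier limit, Category FS) — within limit.
Category OX quantity: three 31.67 kg packs = 95.01 kg.
That is within the Category OX express courier limit of 100 kg.
The segregation rule (Category FG with Category OX) does not apply to Category FS with Category OX.
Every hazard category is within its express courier limit and no segregation rule is violated.

Yes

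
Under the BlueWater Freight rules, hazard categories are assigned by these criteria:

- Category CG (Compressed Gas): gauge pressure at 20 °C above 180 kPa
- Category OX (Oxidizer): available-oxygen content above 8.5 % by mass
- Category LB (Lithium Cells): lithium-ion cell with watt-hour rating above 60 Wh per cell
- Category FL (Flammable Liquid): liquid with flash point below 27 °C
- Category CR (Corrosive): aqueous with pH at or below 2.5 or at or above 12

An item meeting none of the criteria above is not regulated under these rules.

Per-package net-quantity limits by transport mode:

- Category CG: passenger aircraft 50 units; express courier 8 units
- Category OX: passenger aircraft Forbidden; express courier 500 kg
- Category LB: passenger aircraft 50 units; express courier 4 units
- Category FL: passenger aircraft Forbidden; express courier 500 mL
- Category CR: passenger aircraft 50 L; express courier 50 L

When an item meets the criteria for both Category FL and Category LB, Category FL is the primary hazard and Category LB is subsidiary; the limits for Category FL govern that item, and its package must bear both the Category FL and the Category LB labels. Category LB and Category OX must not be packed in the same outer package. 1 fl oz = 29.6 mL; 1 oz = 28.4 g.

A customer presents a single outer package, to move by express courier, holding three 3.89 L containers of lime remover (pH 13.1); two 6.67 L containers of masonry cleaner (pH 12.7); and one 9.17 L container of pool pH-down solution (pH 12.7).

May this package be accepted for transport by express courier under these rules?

Yes

pH 13.1 meets the Category CR criterion (Corrosive), so the lime remover is Category CR.
Masonry cleaner: pH 12.7 ≥ 12 → Category CR (Corrosive).
Pool pH-down solution: pH 12.7 ≥ 12 → Category CR (Corrosive).
Category CR net quantity: (three 3.89 L containers = 11.67 L) + (two 6.67 L containers = 13.34 L) + 9.17 L = 34.18 L.
34.18 L is within the express courier limit of 50 L for Category CR.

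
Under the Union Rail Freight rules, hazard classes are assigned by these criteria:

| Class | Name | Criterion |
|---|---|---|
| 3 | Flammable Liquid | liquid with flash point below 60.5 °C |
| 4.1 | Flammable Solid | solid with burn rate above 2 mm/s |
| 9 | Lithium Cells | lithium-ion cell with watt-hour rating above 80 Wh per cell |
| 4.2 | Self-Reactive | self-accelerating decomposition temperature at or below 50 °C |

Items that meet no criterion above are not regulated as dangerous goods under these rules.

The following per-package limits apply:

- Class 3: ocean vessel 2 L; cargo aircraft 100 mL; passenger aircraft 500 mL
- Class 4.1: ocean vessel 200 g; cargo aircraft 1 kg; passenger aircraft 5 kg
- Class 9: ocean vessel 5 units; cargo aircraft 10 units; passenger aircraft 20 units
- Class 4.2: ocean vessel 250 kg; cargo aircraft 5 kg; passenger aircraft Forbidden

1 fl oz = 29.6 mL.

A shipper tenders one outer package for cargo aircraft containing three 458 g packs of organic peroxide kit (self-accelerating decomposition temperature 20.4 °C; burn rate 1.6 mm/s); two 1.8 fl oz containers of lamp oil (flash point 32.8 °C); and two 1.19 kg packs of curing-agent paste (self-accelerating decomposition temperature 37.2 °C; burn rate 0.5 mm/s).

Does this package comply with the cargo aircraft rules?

The organic peroxide kit has self-accelerating decomposition temperature 20.4 °C, which is ≤ 50 °C, so it is Class 4.2 (Self-Reactive).
The lamp oil has flash point 32.8 °C, which is < 60.5 °C, so it is Class 3 (Flammable Liquid).
The curing-agent paste has self-accelerating decomposition temperature 37.2 °C, which is ≤ 50 °C, so it is Class 4.2 (Self-Reactive).
Class 4.2 net quantity: (three 458 g packs = 1.374 kg) + (two 1.19 kg packs = 2.38 kg) = 3.754 kg.
That is within the Class 4.2 cargo aircraft limit of 5 kg.
Class 3 quantity: two 1.8 fl oz containers = 106.56 mL.
106.56 mL exceeds the cargo aircraft limit of 100 mL for Class 3.

No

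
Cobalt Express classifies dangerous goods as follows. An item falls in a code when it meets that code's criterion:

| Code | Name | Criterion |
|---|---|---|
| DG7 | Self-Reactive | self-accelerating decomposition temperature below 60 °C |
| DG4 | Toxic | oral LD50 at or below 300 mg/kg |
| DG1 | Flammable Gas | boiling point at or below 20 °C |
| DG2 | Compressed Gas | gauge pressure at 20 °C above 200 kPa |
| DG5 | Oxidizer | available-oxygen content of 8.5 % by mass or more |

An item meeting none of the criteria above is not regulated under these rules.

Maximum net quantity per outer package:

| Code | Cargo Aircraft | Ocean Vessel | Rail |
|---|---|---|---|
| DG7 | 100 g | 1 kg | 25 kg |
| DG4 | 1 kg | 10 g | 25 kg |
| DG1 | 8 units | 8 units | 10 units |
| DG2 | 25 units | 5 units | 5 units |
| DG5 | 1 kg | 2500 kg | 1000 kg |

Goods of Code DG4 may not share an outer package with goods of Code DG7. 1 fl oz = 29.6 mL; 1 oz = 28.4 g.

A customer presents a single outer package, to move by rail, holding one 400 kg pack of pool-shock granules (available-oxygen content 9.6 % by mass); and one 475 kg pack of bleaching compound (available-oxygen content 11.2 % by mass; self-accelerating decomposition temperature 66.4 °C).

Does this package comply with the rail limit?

Yes

Pool-shock granules: available-oxygen content 9.6 % by mass ≥ 8.5 % by mass → Code DG5 (Oxidizer).
Available-oxygen content 11.2 % by mass meets the Code DG5 criterion (Oxidizer), so the bleaching compound is Code DG5.
Code DG5 net quantity: 400 kg + 475 kg = 875 kg.
875 kg is within the rail limit of 1000 kg for Code DG5.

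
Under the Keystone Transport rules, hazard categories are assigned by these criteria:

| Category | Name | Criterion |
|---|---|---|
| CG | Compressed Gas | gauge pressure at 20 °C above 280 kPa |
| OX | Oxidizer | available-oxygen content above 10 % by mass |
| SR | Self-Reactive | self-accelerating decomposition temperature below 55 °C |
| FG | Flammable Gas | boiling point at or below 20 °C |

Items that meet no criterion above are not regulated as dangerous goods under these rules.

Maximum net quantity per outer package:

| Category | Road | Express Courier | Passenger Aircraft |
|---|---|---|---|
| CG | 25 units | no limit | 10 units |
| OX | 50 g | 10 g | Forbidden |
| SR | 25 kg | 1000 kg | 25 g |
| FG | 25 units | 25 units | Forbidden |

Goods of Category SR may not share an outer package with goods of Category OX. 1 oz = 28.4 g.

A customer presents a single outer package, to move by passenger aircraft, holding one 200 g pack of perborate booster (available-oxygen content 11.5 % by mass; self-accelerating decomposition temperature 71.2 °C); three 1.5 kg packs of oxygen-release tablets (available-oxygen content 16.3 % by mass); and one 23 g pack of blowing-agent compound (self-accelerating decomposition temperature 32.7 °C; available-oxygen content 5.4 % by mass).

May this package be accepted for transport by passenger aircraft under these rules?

With available-oxygen content 11.5 % by mass (> 10 % by mass), the perborate booster falls in Category OX.
Available-oxygen content 16.3 % by mass meets the Category OX criterion (Oxidizer), so the oxygen-release tablets are Category OX.
The blowing-agent compound has self-accelerating decomposition temperature 32.7 °C, which is < 55 °C, so it is Category SR (Self-Reactive).
Category SR quantity: 23 g.
23 g ≤ 25 g (passenger aircraft limit, Category SR) — within limit.
Total Category OX: 200 g + (three 1.5 kg packs = 4.5 kg) = 4.7 kg.
By passenger aircraft, Category OX is Forbidden regardless of quantity.
Category SR and Category OX may not share an outer package.

No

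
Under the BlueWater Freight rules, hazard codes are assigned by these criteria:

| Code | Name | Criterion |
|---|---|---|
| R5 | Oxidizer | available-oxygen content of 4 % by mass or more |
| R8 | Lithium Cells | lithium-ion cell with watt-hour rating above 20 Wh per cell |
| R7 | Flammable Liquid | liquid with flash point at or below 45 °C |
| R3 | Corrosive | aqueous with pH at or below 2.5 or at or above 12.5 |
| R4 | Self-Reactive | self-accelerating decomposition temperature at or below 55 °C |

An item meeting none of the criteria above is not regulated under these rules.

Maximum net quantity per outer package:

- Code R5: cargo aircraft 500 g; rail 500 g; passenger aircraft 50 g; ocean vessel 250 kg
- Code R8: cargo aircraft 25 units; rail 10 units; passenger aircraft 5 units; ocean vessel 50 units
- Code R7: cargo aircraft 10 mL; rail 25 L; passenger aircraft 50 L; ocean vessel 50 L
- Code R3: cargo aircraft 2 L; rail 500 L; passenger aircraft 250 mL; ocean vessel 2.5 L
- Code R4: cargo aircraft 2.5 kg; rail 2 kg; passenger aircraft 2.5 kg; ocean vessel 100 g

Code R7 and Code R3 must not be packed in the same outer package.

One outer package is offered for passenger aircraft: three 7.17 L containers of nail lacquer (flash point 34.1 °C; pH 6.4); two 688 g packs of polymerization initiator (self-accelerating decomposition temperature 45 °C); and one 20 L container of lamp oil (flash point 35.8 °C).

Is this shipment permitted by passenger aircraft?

Flash point 34.1 °C meets the Code R7 criterion (Flammable Liquid), so the nail lacquer is Code R7.
With self-accelerating decomposition temperature 45 °C (≤ 55 °C), the polymerization initiator falls in Code R4.
With flash point 35.8 °C (≤ 45 °C), the lamp oil falls in Code R7.
Total Code R7: (three 7.17 L containers = 21.51 L) + 20 L = 41.51 L.
That is within the Code R7 passenger aircraft limit of 50 L.
Code R4 quantity: two 688 g packs = 1.376 kg.
1.376 kg is within the passenger aircraft limit of 2.5 kg for Code R4.
The segregation rule (Code R7 with Code R3) does not apply to Code R7 with Code R4.
Every hazard code is within its passenger aircraft limit and no segregation rule is violated.

Yes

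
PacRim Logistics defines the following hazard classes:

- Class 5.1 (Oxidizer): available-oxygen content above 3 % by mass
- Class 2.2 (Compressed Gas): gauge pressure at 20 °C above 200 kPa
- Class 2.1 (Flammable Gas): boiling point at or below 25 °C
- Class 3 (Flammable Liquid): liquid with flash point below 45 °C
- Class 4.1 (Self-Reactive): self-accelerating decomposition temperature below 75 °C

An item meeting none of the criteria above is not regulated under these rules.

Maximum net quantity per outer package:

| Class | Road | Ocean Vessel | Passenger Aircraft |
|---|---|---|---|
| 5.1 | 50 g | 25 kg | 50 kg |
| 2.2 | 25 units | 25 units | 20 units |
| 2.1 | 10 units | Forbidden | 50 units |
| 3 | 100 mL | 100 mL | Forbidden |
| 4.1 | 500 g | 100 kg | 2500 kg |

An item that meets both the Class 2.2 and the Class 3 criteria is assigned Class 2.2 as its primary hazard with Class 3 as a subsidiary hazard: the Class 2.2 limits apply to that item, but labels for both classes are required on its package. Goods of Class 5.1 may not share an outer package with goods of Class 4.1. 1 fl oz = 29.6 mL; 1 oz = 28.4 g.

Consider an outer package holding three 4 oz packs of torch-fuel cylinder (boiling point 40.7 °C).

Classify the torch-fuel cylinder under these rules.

Not regulated

boiling point 40.7 °C is not below 25 °C, so Class 2.1 does not apply.
No criterion is met, so the item is not regulated.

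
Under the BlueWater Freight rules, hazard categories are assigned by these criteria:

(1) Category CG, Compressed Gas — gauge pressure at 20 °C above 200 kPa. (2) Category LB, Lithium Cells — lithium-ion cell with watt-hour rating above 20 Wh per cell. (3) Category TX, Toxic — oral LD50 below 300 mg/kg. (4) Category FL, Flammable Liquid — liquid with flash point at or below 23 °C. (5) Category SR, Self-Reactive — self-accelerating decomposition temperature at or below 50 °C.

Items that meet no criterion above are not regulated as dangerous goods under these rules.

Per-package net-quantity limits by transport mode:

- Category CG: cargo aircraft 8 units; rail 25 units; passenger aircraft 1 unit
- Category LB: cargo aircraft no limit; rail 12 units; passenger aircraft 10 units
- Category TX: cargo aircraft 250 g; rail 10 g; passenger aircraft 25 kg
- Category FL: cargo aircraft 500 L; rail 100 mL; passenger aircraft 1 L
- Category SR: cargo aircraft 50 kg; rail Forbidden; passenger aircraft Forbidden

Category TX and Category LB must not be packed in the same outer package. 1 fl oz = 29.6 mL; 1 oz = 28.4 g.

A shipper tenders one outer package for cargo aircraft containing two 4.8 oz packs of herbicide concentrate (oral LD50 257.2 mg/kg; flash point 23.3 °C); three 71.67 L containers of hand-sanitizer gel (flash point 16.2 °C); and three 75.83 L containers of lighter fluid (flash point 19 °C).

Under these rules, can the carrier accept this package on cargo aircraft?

The herbicide concentrate has oral LD50 257.2 mg/kg, which is < 300 mg/kg, so it is Category TX (Toxic).
Hand-sanitizer gel: flash point 16.2 °C ≤ 23 °C → Category FL (Flammable Liquid).
Lighter fluid: flash point 19 °C ≤ 23 °C → Category FL (Flammable Liquid).
Category TX quantity: two 4.8 oz packs = 272.64 g.
272.64 g > 250 g (cargo aircraft limit, Category TX) — over the limit.
Category FL net quantity: (three 71.67 L containers = 215.01 L) + (three 75.83 L containers = 227.49 L) = 442.5 L.
That is within the Category FL cargo aircraft limit of 500 L.
The segregation rule (Category TX with Category LB) does not apply to Category TX with Category FL.

No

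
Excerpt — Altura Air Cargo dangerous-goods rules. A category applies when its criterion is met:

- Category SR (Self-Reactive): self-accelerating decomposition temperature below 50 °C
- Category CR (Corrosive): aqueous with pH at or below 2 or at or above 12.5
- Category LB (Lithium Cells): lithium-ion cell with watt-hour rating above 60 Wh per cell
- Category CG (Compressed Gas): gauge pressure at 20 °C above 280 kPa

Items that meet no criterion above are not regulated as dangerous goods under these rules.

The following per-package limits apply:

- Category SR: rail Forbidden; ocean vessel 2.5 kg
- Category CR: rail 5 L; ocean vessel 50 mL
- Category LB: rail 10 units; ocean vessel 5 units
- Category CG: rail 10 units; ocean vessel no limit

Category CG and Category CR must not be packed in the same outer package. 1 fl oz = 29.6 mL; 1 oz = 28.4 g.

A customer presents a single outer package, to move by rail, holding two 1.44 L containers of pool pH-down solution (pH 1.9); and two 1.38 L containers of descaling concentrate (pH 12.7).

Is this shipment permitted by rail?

Pool pH-down solution: pH 1.9 ≤ 2 → Category CR (Corrosive).
The descaling concentrate has pH 12.7, which is ≥ 12.5, so it is Category CR (Corrosive).
Total Category CR: (two 1.44 L containers = 2.88 L) + (two 1.38 L containers = 2.76 L) = 5.64 L.
That exceeds the Category CR rail limit of 5 L.

No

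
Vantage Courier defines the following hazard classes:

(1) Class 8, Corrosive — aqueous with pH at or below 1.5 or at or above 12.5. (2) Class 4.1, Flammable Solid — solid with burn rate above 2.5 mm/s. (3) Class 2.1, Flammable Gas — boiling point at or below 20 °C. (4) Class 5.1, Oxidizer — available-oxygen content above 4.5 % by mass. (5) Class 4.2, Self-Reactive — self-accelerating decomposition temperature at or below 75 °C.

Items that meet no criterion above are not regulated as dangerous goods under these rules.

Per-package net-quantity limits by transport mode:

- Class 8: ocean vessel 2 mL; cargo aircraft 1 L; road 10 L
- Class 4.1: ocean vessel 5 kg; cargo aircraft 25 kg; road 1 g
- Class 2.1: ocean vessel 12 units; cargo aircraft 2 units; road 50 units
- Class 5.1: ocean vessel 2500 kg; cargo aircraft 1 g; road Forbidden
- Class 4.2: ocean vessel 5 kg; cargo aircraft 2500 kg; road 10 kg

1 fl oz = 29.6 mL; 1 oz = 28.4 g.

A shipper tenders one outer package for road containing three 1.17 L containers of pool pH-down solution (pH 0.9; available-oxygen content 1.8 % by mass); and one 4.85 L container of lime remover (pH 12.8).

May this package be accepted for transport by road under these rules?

The pool pH-down solution has pH 0.9, which is ≤ 1.5, so it is Class 8 (Corrosive).
With pH 12.8 (≥ 12.5), the lime remover falls in Class 8.
Total Class 8: (three 1.17 L containers = 3.51 L) + 4.85 L = 8.36 L.
8.36 L is within the road limit of 10 L for Class 8.

Yes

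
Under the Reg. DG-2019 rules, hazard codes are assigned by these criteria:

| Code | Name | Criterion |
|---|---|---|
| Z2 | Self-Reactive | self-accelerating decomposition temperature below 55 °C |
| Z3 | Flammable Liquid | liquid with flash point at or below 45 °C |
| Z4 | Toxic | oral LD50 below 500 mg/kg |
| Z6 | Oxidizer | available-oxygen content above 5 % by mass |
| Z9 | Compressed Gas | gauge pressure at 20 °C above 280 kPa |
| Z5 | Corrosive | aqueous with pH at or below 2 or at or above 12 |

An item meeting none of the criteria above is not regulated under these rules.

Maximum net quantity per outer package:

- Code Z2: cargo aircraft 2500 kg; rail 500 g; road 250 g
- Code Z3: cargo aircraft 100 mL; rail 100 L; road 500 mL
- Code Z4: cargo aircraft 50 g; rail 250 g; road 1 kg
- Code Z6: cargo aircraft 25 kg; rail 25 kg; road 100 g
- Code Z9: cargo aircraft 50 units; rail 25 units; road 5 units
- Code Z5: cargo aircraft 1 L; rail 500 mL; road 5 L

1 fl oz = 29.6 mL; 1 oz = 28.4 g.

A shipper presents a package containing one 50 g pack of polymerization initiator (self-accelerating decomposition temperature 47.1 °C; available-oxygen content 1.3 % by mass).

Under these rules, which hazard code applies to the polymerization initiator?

Code Z2

The polymerization initiator has self-accelerating decomposition temperature 47.1 °C, which is < 55 °C, so it is Code Z2 (Self-Reactive).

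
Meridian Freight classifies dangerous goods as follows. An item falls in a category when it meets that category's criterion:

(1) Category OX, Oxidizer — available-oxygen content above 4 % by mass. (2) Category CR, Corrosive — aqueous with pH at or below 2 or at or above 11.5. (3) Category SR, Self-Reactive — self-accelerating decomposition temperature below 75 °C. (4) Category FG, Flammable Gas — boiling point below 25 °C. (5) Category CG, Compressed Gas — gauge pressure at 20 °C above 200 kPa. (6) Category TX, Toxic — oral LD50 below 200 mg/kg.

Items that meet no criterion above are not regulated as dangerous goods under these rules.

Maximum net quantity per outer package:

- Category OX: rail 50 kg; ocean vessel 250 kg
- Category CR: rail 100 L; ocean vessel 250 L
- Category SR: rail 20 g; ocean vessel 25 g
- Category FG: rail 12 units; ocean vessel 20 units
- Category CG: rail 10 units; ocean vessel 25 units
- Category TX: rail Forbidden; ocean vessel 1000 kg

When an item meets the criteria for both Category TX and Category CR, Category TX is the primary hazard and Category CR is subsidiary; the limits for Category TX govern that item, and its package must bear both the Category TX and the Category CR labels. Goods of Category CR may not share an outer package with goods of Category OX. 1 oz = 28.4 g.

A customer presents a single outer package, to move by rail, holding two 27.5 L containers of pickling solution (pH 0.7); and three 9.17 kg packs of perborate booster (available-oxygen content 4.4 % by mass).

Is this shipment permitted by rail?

No

With pH 0.7 (≤ 2), the pickling solution falls in Category CR.
Perborate booster: available-oxygen content 4.4 % by mass > 4 % by mass → Category OX (Oxidizer).
Category CR quantity: two 27.5 L containers = 55 L.
55 L ≤ 100 L (rail limit, Category CR) — within limit.
Category OX quantity: three 9.17 kg packs = 27.51 kg.
27.51 kg is within the rail limit of 50 kg for Category OX.
Category CR and Category OX may not share an outer package.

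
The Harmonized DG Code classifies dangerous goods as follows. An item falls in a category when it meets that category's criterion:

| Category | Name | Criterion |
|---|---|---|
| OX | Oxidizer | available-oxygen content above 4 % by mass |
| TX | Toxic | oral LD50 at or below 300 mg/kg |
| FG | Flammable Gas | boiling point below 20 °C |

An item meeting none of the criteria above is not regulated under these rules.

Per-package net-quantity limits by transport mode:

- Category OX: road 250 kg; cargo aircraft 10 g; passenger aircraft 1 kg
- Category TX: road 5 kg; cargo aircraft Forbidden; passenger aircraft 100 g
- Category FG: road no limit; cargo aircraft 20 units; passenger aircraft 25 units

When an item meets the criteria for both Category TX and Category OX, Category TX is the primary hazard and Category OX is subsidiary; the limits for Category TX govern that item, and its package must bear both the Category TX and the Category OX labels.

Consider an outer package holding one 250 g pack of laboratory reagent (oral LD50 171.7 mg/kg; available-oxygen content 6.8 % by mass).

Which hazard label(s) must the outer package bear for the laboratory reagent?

With oral LD50 171.7 mg/kg (≤ 300 mg/kg), the laboratory reagent falls in Category TX.
Available-oxygen content 6.8 % by mass meets the Category OX criterion (Oxidizer), so the laboratory reagent is Category OX.
By the precedence rule Category TX is primary and Category OX is subsidiary, and that rule requires both labels on the package.

Category OX and TX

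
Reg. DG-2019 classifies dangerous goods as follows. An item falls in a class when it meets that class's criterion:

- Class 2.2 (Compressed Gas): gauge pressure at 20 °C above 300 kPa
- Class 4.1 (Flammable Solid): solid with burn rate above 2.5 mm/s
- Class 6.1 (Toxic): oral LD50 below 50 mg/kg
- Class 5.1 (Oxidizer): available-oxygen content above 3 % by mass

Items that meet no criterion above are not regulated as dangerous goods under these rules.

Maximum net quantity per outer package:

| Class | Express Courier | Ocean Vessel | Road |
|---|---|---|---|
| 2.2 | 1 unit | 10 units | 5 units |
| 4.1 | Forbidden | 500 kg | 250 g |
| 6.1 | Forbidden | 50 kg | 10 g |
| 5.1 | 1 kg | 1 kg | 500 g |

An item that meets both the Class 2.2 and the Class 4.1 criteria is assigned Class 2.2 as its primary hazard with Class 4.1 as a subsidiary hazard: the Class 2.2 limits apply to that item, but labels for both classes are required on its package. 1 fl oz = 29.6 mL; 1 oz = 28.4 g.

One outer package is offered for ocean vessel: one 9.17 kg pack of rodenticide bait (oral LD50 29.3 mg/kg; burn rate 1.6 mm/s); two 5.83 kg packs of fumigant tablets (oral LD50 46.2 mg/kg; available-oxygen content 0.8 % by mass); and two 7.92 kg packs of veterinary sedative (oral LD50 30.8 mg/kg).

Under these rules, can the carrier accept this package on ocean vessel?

The rodenticide bait has oral LD50 29.3 mg/kg, which is < 50 mg/kg, so it is Class 6.1 (Toxic).
Oral LD50 46.2 mg/kg meets the Class 6.1 criterion (Toxic), so the fumigant tablets are Class 6.1.
The veterinary sedative has oral LD50 30.8 mg/kg, which is < 50 mg/kg, so it is Class 6.1 (Toxic).
Class 6.1 net quantity: 9.17 kg + (two 5.83 kg packs = 11.66 kg) + (two 7.92 kg packs = 15.84 kg) = 36.67 kg.
That is within the Class 6.1 ocean vessel limit of 50 kg.

Yes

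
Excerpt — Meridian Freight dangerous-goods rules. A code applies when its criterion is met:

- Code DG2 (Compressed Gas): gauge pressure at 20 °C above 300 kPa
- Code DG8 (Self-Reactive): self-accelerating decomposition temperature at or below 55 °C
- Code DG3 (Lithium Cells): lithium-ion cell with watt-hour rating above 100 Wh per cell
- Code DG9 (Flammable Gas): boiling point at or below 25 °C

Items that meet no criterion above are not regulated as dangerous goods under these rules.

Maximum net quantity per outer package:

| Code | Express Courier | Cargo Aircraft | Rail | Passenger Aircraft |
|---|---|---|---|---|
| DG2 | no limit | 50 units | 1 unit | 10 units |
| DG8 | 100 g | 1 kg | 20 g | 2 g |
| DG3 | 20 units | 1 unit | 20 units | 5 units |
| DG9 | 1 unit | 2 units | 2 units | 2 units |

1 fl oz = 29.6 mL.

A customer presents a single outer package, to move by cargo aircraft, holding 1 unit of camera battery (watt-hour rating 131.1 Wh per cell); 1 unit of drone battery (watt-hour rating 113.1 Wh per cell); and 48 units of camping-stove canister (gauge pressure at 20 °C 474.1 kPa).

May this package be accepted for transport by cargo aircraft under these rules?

No

The camera battery has watt-hour rating 131.1 Wh per cell, which is > 100 Wh per cell, so it is Code DG3 (Lithium Cells).
Watt-hour rating 113.1 Wh per cell meets the Code DG3 criterion (Lithium Cells), so the drone battery is Code DG3.
Gauge pressure at 20 °C 474.1 kPa meets the Code DG2 criterion (Compressed Gas), so the camping-stove canister is Code DG2.
Code DG3 net quantity: 1 unit + 1 unit = 2 units.
That exceeds the Code DG3 cargo aircraft limit of 1 unit.
Code DG2 quantity: 48 units.
48 units is within the cargo aircraft limit of 50 units for Code DG2.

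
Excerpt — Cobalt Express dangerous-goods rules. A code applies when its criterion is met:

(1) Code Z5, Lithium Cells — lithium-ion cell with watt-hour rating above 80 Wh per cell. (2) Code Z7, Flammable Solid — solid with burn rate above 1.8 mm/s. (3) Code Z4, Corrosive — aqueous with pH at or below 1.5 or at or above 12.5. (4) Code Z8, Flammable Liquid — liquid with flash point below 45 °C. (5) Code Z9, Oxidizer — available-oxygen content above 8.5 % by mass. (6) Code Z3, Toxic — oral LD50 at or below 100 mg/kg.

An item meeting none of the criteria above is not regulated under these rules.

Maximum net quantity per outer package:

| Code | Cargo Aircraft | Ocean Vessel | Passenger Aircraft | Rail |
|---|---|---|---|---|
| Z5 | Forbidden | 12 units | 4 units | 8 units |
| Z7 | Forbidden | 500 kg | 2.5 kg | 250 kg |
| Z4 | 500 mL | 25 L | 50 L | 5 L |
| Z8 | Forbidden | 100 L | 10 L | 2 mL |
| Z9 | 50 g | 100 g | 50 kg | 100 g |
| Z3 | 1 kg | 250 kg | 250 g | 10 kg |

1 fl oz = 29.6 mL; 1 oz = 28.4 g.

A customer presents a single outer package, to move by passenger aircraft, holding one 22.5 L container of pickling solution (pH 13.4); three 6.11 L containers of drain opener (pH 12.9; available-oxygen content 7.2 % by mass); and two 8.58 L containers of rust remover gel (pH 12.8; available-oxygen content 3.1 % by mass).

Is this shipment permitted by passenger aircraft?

The pickling solution has pH 13.4, which is ≥ 12.5, so it is Code Z4 (Corrosive).
pH 12.9 meets the Code Z4 criterion (Corrosive), so the drain opener is Code Z4.
Rust remover gel: pH 12.8 ≥ 12.5 → Code Z4 (Corrosive).
Code Z4 net quantity: 22.5 L + (three 6.11 L containers = 18.33 L) + (two 8.58 L containers = 17.16 L) = 57.99 L.
57.99 L exceeds the passenger aircraft limit of 50 L for Code Z4.

No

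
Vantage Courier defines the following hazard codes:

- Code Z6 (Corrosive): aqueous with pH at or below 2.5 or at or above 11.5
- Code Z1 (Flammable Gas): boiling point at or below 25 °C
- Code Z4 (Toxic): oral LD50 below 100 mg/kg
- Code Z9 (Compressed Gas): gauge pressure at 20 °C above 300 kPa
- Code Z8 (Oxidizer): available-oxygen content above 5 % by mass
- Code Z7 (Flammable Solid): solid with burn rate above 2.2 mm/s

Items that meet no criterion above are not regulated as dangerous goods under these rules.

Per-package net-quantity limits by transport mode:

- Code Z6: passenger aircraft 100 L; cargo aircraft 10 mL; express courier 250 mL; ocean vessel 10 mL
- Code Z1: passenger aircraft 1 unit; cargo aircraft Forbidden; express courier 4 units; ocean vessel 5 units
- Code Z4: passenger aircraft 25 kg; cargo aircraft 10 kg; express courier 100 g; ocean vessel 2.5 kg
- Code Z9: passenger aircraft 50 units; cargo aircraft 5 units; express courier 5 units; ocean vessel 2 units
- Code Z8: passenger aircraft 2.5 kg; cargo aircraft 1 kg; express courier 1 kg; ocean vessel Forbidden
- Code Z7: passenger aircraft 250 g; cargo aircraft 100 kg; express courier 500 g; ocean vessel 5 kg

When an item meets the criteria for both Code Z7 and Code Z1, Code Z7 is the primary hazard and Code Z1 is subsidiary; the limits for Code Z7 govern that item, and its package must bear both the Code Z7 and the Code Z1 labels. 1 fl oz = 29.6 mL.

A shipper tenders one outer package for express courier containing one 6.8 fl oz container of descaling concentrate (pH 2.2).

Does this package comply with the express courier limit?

Yes

Descaling concentrate: pH 2.2 ≤ 2.5 → Code Z6 (Corrosive).
Code Z6 quantity: one 6.8 fl oz container = 201.28 mL.
That is within the Code Z6 express courier limit of 250 mL.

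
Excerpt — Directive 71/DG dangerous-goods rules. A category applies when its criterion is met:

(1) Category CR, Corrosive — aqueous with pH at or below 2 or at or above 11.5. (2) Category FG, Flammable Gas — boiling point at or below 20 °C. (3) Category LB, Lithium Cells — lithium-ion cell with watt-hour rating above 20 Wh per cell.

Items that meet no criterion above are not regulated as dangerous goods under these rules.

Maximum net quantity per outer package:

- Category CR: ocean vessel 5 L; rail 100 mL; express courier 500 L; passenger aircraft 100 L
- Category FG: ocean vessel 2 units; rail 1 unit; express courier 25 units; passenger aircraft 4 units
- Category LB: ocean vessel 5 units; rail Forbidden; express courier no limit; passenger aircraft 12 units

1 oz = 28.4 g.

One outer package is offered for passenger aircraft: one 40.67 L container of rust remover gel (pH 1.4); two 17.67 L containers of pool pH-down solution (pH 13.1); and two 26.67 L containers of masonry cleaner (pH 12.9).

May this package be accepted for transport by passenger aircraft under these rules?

Rust remover gel: pH 1.4 ≤ 2 → Category CR (Corrosive).
The pool pH-down solution has pH 13.1, which is ≥ 11.5, so it is Category CR (Corrosive).
pH 12.9 meets the Category CR criterion (Corrosive), so the masonry cleaner is Category CR.
Category CR net quantity: 40.67 L + (two 17.67 L containers = 35.34 L) + (two 26.67 L containers = 53.34 L) = 129.35 L.
That exceeds the Category CR passenger aircraft limit of 100 L.

No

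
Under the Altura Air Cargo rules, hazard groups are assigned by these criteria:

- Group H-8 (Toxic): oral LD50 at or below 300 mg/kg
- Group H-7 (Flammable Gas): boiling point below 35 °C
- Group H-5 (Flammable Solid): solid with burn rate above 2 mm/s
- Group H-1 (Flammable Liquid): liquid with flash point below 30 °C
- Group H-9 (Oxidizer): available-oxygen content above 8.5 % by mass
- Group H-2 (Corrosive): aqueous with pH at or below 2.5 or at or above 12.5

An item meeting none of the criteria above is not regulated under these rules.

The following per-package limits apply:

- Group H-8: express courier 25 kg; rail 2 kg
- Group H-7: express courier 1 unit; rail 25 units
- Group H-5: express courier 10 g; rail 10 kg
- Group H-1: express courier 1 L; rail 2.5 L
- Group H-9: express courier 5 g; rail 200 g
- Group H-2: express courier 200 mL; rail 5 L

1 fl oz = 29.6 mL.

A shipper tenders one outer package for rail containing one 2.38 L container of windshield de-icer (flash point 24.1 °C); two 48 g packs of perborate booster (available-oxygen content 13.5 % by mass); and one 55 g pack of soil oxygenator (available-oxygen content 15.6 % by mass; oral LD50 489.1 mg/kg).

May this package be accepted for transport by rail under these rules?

Yes

With flash point 24.1 °C (< 30 °C), the windshield de-icer falls in Group H-1.
Available-oxygen content 13.5 % by mass meets the Group H-9 criterion (Oxidizer), so the perborate booster is Group H-9.
The soil oxygenator has available-oxygen content 15.6 % by mass, which is > 8.5 % by mass, so it is Group H-9 (Oxidizer).
Total Group H-9: (two 48 g packs = 96 g) + 55 g = 151 g.
That is within the Group H-9 rail limit of 200 g.
Group H-1 quantity: 2.38 L.
2.38 L ≤ 2.5 L (rail limit, Group H-1) — within limit.
Every hazard group is within its rail limit and no segregation rule is violated.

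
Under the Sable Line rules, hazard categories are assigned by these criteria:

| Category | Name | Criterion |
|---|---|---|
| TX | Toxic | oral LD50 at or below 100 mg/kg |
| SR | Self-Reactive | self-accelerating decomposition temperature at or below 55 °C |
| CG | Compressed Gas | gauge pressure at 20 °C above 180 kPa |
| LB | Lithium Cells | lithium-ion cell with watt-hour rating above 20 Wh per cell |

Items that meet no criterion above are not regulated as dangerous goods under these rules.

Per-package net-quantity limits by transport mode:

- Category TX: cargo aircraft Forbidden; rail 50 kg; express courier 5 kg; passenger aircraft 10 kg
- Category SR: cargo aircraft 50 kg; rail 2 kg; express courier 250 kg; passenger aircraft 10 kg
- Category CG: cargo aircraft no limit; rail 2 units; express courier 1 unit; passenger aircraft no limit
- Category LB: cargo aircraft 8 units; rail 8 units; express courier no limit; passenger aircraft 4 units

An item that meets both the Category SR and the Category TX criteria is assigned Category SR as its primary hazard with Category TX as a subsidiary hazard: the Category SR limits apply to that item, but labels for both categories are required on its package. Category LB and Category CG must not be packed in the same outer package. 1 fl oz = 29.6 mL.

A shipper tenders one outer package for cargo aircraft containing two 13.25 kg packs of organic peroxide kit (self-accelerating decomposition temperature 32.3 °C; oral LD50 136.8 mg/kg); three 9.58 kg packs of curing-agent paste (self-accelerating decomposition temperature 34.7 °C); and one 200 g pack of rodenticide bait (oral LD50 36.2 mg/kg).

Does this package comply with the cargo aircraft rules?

No

With self-accelerating decomposition temperature 32.3 °C (≤ 55 °C), the organic peroxide kit falls in Category SR.
Curing-agent paste: self-accelerating decomposition temperature 34.7 °C ≤ 55 °C → Category SR (Self-Reactive).
Rodenticide bait: oral LD50 36.2 mg/kg ≤ 100 mg/kg → Category TX (Toxic).
Total Category SR: (two 13.25 kg packs = 26.5 kg) + (three 9.58 kg packs = 28.74 kg) = 55.24 kg.
That exceeds the Category SR cargo aircraft limit of 50 kg.
Category TX quantity: 200 g.
Category TX is Forbidden by cargo aircraft.
The segregation rule (Category LB with Category CG) does not apply to Category SR with Category TX.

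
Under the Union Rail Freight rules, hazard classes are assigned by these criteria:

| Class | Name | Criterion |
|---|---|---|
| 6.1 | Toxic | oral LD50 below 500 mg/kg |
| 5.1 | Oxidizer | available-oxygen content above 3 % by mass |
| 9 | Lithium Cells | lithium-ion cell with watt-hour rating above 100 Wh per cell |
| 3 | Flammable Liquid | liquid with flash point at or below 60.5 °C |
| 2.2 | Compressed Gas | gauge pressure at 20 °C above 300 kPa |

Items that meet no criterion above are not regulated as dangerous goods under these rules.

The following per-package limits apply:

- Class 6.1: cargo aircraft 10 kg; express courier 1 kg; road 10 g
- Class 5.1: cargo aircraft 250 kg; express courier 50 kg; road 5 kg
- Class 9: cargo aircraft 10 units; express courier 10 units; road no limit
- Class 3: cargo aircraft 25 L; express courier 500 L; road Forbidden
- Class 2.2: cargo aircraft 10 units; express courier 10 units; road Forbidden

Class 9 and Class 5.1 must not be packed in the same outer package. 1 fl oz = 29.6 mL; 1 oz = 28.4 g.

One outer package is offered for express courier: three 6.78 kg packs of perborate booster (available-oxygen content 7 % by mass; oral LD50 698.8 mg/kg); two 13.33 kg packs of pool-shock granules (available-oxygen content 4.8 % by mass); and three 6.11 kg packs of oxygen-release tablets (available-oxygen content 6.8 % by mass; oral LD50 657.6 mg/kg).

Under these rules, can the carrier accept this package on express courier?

No

The perborate booster has available-oxygen content 7 % by mass, which is > 3 % by mass, so it is Class 5.1 (Oxidizer).
The pool-shock granules have available-oxygen content 4.8 % by mass, which is > 3 % by mass, so they are Class 5.1 (Oxidizer).
Oxygen-release tablets: available-oxygen content 6.8 % by mass > 3 % by mass → Class 5.1 (Oxidizer).
Class 5.1 net quantity: (three 6.78 kg packs = 20.34 kg) + (two 13.33 kg packs = 26.66 kg) + (three 6.11 kg packs = 18.33 kg) = 65.33 kg.
That exceeds the Class 5.1 express courier limit of 50 kg.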